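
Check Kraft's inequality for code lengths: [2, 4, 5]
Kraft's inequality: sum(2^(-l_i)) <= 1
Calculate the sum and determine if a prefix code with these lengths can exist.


Sum = 2^(-2) + 2^(-4) + 2^(-5)
    = 0.25 + 0.0625 + 0.03125
    = 11/32 = 0.34375
Since 0.34375 <= 1, Kraft's inequality IS satisfied.
A prefix code with these lengths CAN exist.

Kraft sum = 0.34375. Satisfied.


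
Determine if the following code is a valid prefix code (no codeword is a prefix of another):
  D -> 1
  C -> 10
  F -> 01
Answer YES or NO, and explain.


Checking each pair (does one codeword prefix another?):
  D='1' vs C='10': prefix -- VIOLATION

NO -- this is NOT a valid prefix code. D (1) is a prefix of C (10).


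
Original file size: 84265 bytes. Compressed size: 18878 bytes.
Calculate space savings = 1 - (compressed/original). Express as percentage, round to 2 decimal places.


ratio = compressed/original = 18878/84265 = 0.224031
savings = 1 - ratio = 1 - 0.224031 = 0.775969
as a percentage: 0.775969 * 100 = 77.6%

Space savings = 1 - 18878/84265 = 77.6%


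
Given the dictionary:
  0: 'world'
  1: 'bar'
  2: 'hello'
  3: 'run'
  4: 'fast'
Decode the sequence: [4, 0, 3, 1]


Look up each index in the dictionary:
  4 -> 'fast'
  0 -> 'world'
  3 -> 'run'
  1 -> 'bar'

Decoded: "fast world run bar"


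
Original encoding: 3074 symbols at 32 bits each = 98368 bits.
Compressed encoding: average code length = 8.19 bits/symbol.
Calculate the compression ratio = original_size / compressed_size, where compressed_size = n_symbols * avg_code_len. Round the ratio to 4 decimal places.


original_size = n_symbols * orig_bits = 3074 * 32 = 98368 bits
compressed_size = n_symbols * avg_code_len = 3074 * 8.19 = 25176.06 bits
ratio = original_size / compressed_size = 98368 / 25176.06 = 3.9072

Compression ratio = 3.9072


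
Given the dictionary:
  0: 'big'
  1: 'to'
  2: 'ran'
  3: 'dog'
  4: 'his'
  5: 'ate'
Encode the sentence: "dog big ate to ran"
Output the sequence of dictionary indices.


Look up each word in the dictionary:
  'dog' -> 3
  'big' -> 0
  'ate' -> 5
  'to' -> 1
  'ran' -> 2

Encoded: [3, 0, 5, 1, 2]


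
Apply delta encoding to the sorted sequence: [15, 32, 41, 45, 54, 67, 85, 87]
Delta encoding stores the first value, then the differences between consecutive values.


First value: 15
Deltas:
  32 - 15 = 17
  41 - 32 = 9
  45 - 41 = 4
  54 - 45 = 9
  67 - 54 = 13
  85 - 67 = 18
  87 - 85 = 2


Delta encoded: [15, 17, 9, 4, 9, 13, 18, 2]


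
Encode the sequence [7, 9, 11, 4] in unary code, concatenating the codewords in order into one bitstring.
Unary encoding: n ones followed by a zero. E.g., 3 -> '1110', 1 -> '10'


Encode each number as n ones followed by a terminating 0:
  7 -> 11111110 (8 bits)
  9 -> 1111111110 (10 bits)
  11 -> 111111111110 (12 bits)
  4 -> 11110 (5 bits)
Total length = 8 + 10 + 12 + 5 = 35 bits.

Unary([7, 9, 11, 4]) = 11111110111111111011111111111011110 (35 bits)


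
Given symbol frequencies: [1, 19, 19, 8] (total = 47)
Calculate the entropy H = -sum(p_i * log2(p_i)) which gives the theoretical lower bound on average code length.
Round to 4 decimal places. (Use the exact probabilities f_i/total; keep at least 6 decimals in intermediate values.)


Per-symbol terms -p_i * log2(p_i) with p_i = f_i/47:
  p = 1/47 = 0.021277: log2(p) = -5.554589, -p*log2(p) = 0.118183
  p = 19/47 = 0.404255: log2(p) = -1.306661, -p*log2(p) = 0.528225
  p = 19/47 = 0.404255: log2(p) = -1.306661, -p*log2(p) = 0.528225
  p = 8/47 = 0.170213: log2(p) = -2.554589, -p*log2(p) = 0.434824
H = 0.118183 + 0.528225 + 0.528225 + 0.434824 = 1.609457

H = 1.6095 bits/symbol


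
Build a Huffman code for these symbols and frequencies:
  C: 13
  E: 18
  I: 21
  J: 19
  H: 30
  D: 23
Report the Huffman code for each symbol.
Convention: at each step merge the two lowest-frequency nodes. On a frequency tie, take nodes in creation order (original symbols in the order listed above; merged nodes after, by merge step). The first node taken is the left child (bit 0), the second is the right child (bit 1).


Huffman tree construction:
Step 1: Merge C(13) + E(18) = 31
Step 2: Merge J(19) + I(21) = 40
Step 3: Merge D(23) + H(30) = 53
Step 4: Merge (C+E)(31) + (J+I)(40) = 71
Step 5: Merge (D+H)(53) + ((C+E)+(J+I))(71) = 124
Read each symbol's code off the tree from the root (left child = 0, right child = 1).

Codes:
  C: 100 (length 3)
  E: 101 (length 3)
  I: 111 (length 3)
  J: 110 (length 3)
  H: 01 (length 2)
  D: 00 (length 2)
Average code length: 319/124 = 2.5726 bits/symbol


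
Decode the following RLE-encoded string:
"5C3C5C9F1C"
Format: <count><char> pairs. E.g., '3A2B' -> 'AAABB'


Expanding each <count><char> pair:
  5C -> 'CCCCC'
  3C -> 'CCC'
  5C -> 'CCCCC'
  9F -> 'FFFFFFFFF'
  1C -> 'C'

Decoded = CCCCCCCCCCCCCFFFFFFFFFC


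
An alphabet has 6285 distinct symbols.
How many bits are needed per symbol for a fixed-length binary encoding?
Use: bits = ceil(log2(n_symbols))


log2(6285) = 12.6177
Bracket: 2^12 = 4096 < 6285 <= 2^13 = 8192
So ceil(log2(6285)) = 13

bits = ceil(log2(6285)) = ceil(12.6177) = 13 bits


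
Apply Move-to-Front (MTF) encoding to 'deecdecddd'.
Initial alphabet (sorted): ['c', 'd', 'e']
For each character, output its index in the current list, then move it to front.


MTF encoding:
'd': index 1 in ['c', 'd', 'e'] -> ['d', 'c', 'e']
'e': index 2 in ['d', 'c', 'e'] -> ['e', 'd', 'c']
'e': index 0 in ['e', 'd', 'c'] -> ['e', 'd', 'c']
'c': index 2 in ['e', 'd', 'c'] -> ['c', 'e', 'd']
'd': index 2 in ['c', 'e', 'd'] -> ['d', 'c', 'e']
'e': index 2 in ['d', 'c', 'e'] -> ['e', 'd', 'c']
'c': index 2 in ['e', 'd', 'c'] -> ['c', 'e', 'd']
'd': index 2 in ['c', 'e', 'd'] -> ['d', 'c', 'e']
'd': index 0 in ['d', 'c', 'e'] -> ['d', 'c', 'e']
'd': index 0 in ['d', 'c', 'e'] -> ['d', 'c', 'e']


Output: [1, 2, 0, 2, 2, 2, 2, 2, 0, 0]


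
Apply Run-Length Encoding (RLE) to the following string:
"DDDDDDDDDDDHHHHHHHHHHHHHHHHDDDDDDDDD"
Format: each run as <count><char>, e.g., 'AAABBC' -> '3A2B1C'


Scanning runs left to right:
  i=0: run of 'D' x 11 -> '11D'
  i=11: run of 'H' x 16 -> '16H'
  i=27: run of 'D' x 9 -> '9D'

RLE = 11D16H9D


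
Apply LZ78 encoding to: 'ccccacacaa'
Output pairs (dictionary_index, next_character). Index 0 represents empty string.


LZ78 encoding steps:
Dictionary: {0: ''}
Step 1: w='' (idx 0), next='c' -> output (0, 'c'), add 'c' as idx 1
Step 2: w='c' (idx 1), next='c' -> output (1, 'c'), add 'cc' as idx 2
Step 3: w='c' (idx 1), next='a' -> output (1, 'a'), add 'ca' as idx 3
Step 4: w='ca' (idx 3), next='c' -> output (3, 'c'), add 'cac' as idx 4
Step 5: w='' (idx 0), next='a' -> output (0, 'a'), add 'a' as idx 5
Step 6: w='a' (idx 5), end of input -> output (5, '')


Encoded: [(0, 'c'), (1, 'c'), (1, 'a'), (3, 'c'), (0, 'a'), (5, '')]


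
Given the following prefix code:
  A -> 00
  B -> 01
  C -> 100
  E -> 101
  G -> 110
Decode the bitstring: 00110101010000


Decoding step by step:
Bits 00 -> A
Bits 110 -> G
Bits 101 -> E
Bits 01 -> B
Bits 00 -> A
Bits 00 -> A


Decoded message: AGEBAA


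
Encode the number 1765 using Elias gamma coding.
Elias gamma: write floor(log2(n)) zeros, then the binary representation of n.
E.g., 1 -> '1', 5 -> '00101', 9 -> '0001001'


num_bits = floor(log2(1765)) + 1 = 11
leading_zeros = num_bits - 1 = 10
binary(1765) = 11011100101

Elias gamma(1765) = '0000000000' + '11011100101' = 000000000011011100101 (21 bits)


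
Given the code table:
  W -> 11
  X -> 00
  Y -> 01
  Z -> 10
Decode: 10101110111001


Decoding:
10 -> Z
10 -> Z
11 -> W
10 -> Z
11 -> W
10 -> Z
01 -> Y


Result: ZZWZWZY


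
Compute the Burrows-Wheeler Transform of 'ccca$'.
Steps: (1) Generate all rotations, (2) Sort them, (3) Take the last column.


Rotations (sorted):
  0: $ccca -> last char: a
  1: a$ccc -> last char: c
  2: ca$cc -> last char: c
  3: cca$c -> last char: c
  4: ccca$ -> last char: $


BWT = accc$


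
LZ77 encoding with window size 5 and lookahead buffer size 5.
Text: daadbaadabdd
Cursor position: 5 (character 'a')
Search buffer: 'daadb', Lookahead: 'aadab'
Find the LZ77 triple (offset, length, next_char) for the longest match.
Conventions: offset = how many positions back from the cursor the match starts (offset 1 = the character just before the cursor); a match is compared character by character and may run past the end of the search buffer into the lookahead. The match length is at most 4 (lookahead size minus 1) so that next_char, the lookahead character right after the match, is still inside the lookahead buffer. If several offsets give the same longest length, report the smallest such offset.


Try each offset into the search buffer:
  offset=1 (pos 4, char 'b'): match length 0
  offset=2 (pos 3, char 'd'): match length 0
  offset=3 (pos 2, char 'a'): match length 1
  offset=4 (pos 1, char 'a'): match length 3
  offset=5 (pos 0, char 'd'): match length 0
Longest match has length 3 at offset 4.
next_char = character at position 5 + 3 = 8 -> 'a'

Best match: offset=4, length=3 (matching 'aad' starting at position 1)
LZ77 triple: (4, 3, 'a')


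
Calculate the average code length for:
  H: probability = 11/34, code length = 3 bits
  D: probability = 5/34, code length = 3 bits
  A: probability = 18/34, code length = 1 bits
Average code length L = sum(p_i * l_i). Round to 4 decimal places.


Weighted contributions p_i * l_i:
  H: (11/34) * 3 = 33/34
  D: (5/34) * 3 = 15/34
  A: (18/34) * 1 = 18/34
Sum = (33 + 15 + 18)/34 = 66/34

L = 66/34 = 1.9412 bits/symbol


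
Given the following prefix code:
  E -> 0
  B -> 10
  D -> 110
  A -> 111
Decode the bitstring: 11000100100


Decoding step by step:
Bits 110 -> D
Bits 0 -> E
Bits 0 -> E
Bits 10 -> B
Bits 0 -> E
Bits 10 -> B
Bits 0 -> E


Decoded message: DEEBEBE


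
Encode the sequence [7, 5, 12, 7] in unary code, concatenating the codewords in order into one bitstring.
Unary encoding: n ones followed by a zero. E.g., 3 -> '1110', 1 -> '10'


Encode each number as n ones followed by a terminating 0:
  7 -> 11111110 (8 bits)
  5 -> 111110 (6 bits)
  12 -> 1111111111110 (13 bits)
  7 -> 11111110 (8 bits)
Total length = 8 + 6 + 13 + 8 = 35 bits.

Unary([7, 5, 12, 7]) = 11111110111110111111111111011111110 (35 bits)


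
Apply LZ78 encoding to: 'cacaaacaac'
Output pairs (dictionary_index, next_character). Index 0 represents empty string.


LZ78 encoding steps:
Dictionary: {0: ''}
Step 1: w='' (idx 0), next='c' -> output (0, 'c'), add 'c' as idx 1
Step 2: w='' (idx 0), next='a' -> output (0, 'a'), add 'a' as idx 2
Step 3: w='c' (idx 1), next='a' -> output (1, 'a'), add 'ca' as idx 3
Step 4: w='a' (idx 2), next='a' -> output (2, 'a'), add 'aa' as idx 4
Step 5: w='ca' (idx 3), next='a' -> output (3, 'a'), add 'caa' as idx 5
Step 6: w='c' (idx 1), end of input -> output (1, '')


Encoded: [(0, 'c'), (0, 'a'), (1, 'a'), (2, 'a'), (3, 'a'), (1, '')]


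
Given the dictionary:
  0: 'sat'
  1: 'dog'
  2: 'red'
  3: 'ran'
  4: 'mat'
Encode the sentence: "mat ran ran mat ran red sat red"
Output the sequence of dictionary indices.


Look up each word in the dictionary:
  'mat' -> 4
  'ran' -> 3
  'ran' -> 3
  'mat' -> 4
  'ran' -> 3
  'red' -> 2
  'sat' -> 0
  'red' -> 2

Encoded: [4, 3, 3, 4, 3, 2, 0, 2]


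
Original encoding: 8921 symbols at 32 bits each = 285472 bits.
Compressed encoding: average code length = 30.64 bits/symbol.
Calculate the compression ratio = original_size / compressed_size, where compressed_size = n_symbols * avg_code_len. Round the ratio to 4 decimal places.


original_size = n_symbols * orig_bits = 8921 * 32 = 285472 bits
compressed_size = n_symbols * avg_code_len = 8921 * 30.64 = 273339.44 bits
ratio = original_size / compressed_size = 285472 / 273339.44 = 1.0444

Compression ratio = 1.0444


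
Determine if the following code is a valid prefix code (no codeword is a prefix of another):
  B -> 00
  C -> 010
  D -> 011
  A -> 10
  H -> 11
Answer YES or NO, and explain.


Checking each pair (does one codeword prefix another?):
  B='00' vs C='010': no prefix
  B='00' vs D='011': no prefix
  B='00' vs A='10': no prefix
  B='00' vs H='11': no prefix
  C='010' vs B='00': no prefix
  C='010' vs D='011': no prefix
  C='010' vs A='10': no prefix
  C='010' vs H='11': no prefix
  D='011' vs B='00': no prefix
  D='011' vs C='010': no prefix
  D='011' vs A='10': no prefix
  D='011' vs H='11': no prefix
  A='10' vs B='00': no prefix
  A='10' vs C='010': no prefix
  A='10' vs D='011': no prefix
  A='10' vs H='11': no prefix
  H='11' vs B='00': no prefix
  H='11' vs C='010': no prefix
  H='11' vs D='011': no prefix
  H='11' vs A='10': no prefix
No violation found over all pairs.

YES -- this is a valid prefix code. No codeword is a prefix of any other codeword.


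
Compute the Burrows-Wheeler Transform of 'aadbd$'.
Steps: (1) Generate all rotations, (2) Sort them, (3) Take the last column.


Rotations (sorted):
  0: $aadbd -> last char: d
  1: aadbd$ -> last char: $
  2: adbd$a -> last char: a
  3: bd$aad -> last char: d
  4: d$aadb -> last char: b
  5: dbd$aa -> last char: a


BWT = d$adba


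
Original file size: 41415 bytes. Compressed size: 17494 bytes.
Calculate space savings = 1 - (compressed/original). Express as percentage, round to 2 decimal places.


ratio = compressed/original = 17494/41415 = 0.422407
savings = 1 - ratio = 1 - 0.422407 = 0.577593
as a percentage: 0.577593 * 100 = 57.76%

Space savings = 1 - 17494/41415 = 57.76%


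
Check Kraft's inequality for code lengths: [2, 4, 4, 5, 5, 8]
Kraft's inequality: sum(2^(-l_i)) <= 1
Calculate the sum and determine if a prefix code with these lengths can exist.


Sum = 2^(-2) + 2^(-4) + 2^(-4) + 2^(-5) + 2^(-5) + 2^(-8)
    = 0.25 + 0.0625 + 0.0625 + 0.03125 + 0.03125 + 0.00390625
    = 113/256 = 0.44140625
Since 0.44140625 <= 1, Kraft's inequality IS satisfied.
A prefix code with these lengths CAN exist.

Kraft sum = 0.44140625. Satisfied.


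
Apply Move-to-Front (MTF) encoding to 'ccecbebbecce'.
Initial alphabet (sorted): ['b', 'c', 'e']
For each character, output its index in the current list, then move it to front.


MTF encoding:
'c': index 1 in ['b', 'c', 'e'] -> ['c', 'b', 'e']
'c': index 0 in ['c', 'b', 'e'] -> ['c', 'b', 'e']
'e': index 2 in ['c', 'b', 'e'] -> ['e', 'c', 'b']
'c': index 1 in ['e', 'c', 'b'] -> ['c', 'e', 'b']
'b': index 2 in ['c', 'e', 'b'] -> ['b', 'c', 'e']
'e': index 2 in ['b', 'c', 'e'] -> ['e', 'b', 'c']
'b': index 1 in ['e', 'b', 'c'] -> ['b', 'e', 'c']
'b': index 0 in ['b', 'e', 'c'] -> ['b', 'e', 'c']
'e': index 1 in ['b', 'e', 'c'] -> ['e', 'b', 'c']
'c': index 2 in ['e', 'b', 'c'] -> ['c', 'e', 'b']
'c': index 0 in ['c', 'e', 'b'] -> ['c', 'e', 'b']
'e': index 1 in ['c', 'e', 'b'] -> ['e', 'c', 'b']


Output: [1, 0, 2, 1, 2, 2, 1, 0, 1, 2, 0, 1]


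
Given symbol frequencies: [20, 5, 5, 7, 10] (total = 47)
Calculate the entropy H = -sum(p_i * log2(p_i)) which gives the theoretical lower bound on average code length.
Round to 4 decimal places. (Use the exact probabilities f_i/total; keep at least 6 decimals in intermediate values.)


Per-symbol terms -p_i * log2(p_i) with p_i = f_i/47:
  p = 20/47 = 0.425532: log2(p) = -1.232661, -p*log2(p) = 0.524536
  p = 5/47 = 0.106383: log2(p) = -3.232661, -p*log2(p) = 0.343900
  p = 5/47 = 0.106383: log2(p) = -3.232661, -p*log2(p) = 0.343900
  p = 7/47 = 0.148936: log2(p) = -2.747234, -p*log2(p) = 0.409163
  p = 10/47 = 0.212766: log2(p) = -2.232661, -p*log2(p) = 0.475034
H = 0.524536 + 0.343900 + 0.343900 + 0.409163 + 0.475034 = 2.096533

H = 2.0965 bits/symbol


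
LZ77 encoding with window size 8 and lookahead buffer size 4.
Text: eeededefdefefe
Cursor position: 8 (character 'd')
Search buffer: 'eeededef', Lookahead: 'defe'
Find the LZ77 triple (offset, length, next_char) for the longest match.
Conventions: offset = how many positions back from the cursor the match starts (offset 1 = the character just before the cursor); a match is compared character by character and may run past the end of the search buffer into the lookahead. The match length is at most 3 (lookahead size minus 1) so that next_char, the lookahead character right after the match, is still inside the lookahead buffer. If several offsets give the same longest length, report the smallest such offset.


Try each offset into the search buffer:
  offset=1 (pos 7, char 'f'): match length 0
  offset=2 (pos 6, char 'e'): match length 0
  offset=3 (pos 5, char 'd'): match length 3
  offset=4 (pos 4, char 'e'): match length 0
  offset=5 (pos 3, char 'd'): match length 2
  offset=6 (pos 2, char 'e'): match length 0
  offset=7 (pos 1, char 'e'): match length 0
  offset=8 (pos 0, char 'e'): match length 0
Longest match has length 3 at offset 3.
next_char = character at position 8 + 3 = 11 -> 'e'

Best match: offset=3, length=3 (matching 'def' starting at position 5)
LZ77 triple: (3, 3, 'e')


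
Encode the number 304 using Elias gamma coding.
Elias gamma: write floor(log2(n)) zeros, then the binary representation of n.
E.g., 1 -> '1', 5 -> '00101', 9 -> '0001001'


num_bits = floor(log2(304)) + 1 = 9
leading_zeros = num_bits - 1 = 8
binary(304) = 100110000

Elias gamma(304) = '00000000' + '100110000' = 00000000100110000 (17 bits)


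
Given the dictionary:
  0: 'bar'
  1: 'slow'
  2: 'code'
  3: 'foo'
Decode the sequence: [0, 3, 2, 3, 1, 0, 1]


Look up each index in the dictionary:
  0 -> 'bar'
  3 -> 'foo'
  2 -> 'code'
  3 -> 'foo'
  1 -> 'slow'
  0 -> 'bar'
  1 -> 'slow'

Decoded: "bar foo code foo slow bar slow"


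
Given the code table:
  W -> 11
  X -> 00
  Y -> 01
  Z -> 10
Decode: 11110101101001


Decoding:
11 -> W
11 -> W
01 -> Y
01 -> Y
10 -> Z
10 -> Z
01 -> Y


Result: WWYYZZY


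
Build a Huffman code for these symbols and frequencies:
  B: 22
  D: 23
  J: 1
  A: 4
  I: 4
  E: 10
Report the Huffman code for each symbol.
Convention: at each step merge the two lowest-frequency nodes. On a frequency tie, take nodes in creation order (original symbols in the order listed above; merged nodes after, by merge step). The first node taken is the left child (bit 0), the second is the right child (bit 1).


Huffman tree construction:
Step 1: Merge J(1) + A(4) = 5
Step 2: Merge I(4) + (J+A)(5) = 9
Step 3: Merge (I+(J+A))(9) + E(10) = 19
Step 4: Merge ((I+(J+A))+E)(19) + B(22) = 41
Step 5: Merge D(23) + (((I+(J+A))+E)+B)(41) = 64
Read each symbol's code off the tree from the root (left child = 0, right child = 1).

Codes:
  B: 11 (length 2)
  D: 0 (length 1)
  J: 10010 (length 5)
  A: 10011 (length 5)
  I: 1000 (length 4)
  E: 101 (length 3)
Average code length: 138/64 = 2.1563 bits/symbol


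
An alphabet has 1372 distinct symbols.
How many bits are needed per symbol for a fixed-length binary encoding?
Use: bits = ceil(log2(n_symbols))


log2(1372) = 10.4221
Bracket: 2^10 = 1024 < 1372 <= 2^11 = 2048
So ceil(log2(1372)) = 11

bits = ceil(log2(1372)) = ceil(10.4221) = 11 bits


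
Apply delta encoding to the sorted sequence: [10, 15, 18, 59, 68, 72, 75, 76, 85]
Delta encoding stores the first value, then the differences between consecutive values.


First value: 10
Deltas:
  15 - 10 = 5
  18 - 15 = 3
  59 - 18 = 41
  68 - 59 = 9
  72 - 68 = 4
  75 - 72 = 3
  76 - 75 = 1
  85 - 76 = 9


Delta encoded: [10, 5, 3, 41, 9, 4, 3, 1, 9]


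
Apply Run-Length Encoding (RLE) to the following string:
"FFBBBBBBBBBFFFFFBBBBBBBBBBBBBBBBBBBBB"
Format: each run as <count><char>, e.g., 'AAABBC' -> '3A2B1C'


Scanning runs left to right:
  i=0: run of 'F' x 2 -> '2F'
  i=2: run of 'B' x 9 -> '9B'
  i=11: run of 'F' x 5 -> '5F'
  i=16: run of 'B' x 21 -> '21B'

RLE = 2F9B5F21B


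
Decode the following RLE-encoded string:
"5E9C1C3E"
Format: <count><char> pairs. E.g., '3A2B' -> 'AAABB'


Expanding each <count><char> pair:
  5E -> 'EEEEE'
  9C -> 'CCCCCCCCC'
  1C -> 'C'
  3E -> 'EEE'

Decoded = EEEEECCCCCCCCCCEEE


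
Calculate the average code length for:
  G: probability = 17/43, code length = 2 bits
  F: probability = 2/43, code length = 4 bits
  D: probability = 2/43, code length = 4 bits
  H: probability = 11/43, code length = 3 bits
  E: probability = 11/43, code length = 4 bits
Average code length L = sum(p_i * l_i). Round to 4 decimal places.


Weighted contributions p_i * l_i:
  G: (17/43) * 2 = 34/43
  F: (2/43) * 4 = 8/43
  D: (2/43) * 4 = 8/43
  H: (11/43) * 3 = 33/43
  E: (11/43) * 4 = 44/43
Sum = (34 + 8 + 8 + 33 + 44)/43 = 127/43

L = 127/43 = 2.9535 bits/symbol


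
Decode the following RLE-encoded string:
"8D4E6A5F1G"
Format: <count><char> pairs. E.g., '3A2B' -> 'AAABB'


Expanding each <count><char> pair:
  8D -> 'DDDDDDDD'
  4E -> 'EEEE'
  6A -> 'AAAAAA'
  5F -> 'FFFFF'
  1G -> 'G'

Decoded = DDDDDDDDEEEEAAAAAAFFFFFG


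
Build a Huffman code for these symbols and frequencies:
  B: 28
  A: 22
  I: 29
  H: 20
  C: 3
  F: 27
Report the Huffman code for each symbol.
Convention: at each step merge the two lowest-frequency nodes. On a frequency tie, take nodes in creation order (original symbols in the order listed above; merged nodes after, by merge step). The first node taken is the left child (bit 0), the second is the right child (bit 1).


Huffman tree construction:
Step 1: Merge C(3) + H(20) = 23
Step 2: Merge A(22) + (C+H)(23) = 45
Step 3: Merge F(27) + B(28) = 55
Step 4: Merge I(29) + (A+(C+H))(45) = 74
Step 5: Merge (F+B)(55) + (I+(A+(C+H)))(74) = 129
Read each symbol's code off the tree from the root (left child = 0, right child = 1).

Codes:
  B: 01 (length 2)
  A: 110 (length 3)
  I: 10 (length 2)
  H: 1111 (length 4)
  C: 1110 (length 4)
  F: 00 (length 2)
Average code length: 326/129 = 2.5271 bits/symbol


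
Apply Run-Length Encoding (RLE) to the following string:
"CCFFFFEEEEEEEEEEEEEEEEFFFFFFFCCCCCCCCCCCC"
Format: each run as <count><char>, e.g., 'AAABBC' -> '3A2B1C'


Scanning runs left to right:
  i=0: run of 'C' x 2 -> '2C'
  i=2: run of 'F' x 4 -> '4F'
  i=6: run of 'E' x 16 -> '16E'
  i=22: run of 'F' x 7 -> '7F'
  i=29: run of 'C' x 12 -> '12C'

RLE = 2C4F16E7F12C


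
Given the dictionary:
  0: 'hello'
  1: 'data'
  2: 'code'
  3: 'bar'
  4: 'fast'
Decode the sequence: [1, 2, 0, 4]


Look up each index in the dictionary:
  1 -> 'data'
  2 -> 'code'
  0 -> 'hello'
  4 -> 'fast'

Decoded: "data code hello fast"


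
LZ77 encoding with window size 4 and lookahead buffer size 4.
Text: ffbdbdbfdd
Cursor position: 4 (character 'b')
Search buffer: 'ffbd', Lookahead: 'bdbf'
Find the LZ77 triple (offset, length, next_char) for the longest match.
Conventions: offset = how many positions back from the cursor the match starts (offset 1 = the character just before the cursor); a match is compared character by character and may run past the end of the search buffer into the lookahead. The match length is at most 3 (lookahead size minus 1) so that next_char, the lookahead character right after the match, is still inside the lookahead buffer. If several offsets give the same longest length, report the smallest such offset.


Try each offset into the search buffer:
  offset=1 (pos 3, char 'd'): match length 0
  offset=2 (pos 2, char 'b'): match length 3
  offset=3 (pos 1, char 'f'): match length 0
  offset=4 (pos 0, char 'f'): match length 0
Longest match has length 3 at offset 2.
next_char = character at position 4 + 3 = 7 -> 'f'

Best match: offset=2, length=3 (matching 'bdb' starting at position 2)
LZ77 triple: (2, 3, 'f')


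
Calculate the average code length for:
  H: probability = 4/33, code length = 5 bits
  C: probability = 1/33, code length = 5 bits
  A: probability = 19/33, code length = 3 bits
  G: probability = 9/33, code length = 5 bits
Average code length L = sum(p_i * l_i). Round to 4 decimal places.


Weighted contributions p_i * l_i:
  H: (4/33) * 5 = 20/33
  C: (1/33) * 5 = 5/33
  A: (19/33) * 3 = 57/33
  G: (9/33) * 5 = 45/33
Sum = (20 + 5 + 57 + 45)/33 = 127/33

L = 127/33 = 3.8485 bits/symbol


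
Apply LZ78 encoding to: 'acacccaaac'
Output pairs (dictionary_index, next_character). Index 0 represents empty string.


LZ78 encoding steps:
Dictionary: {0: ''}
Step 1: w='' (idx 0), next='a' -> output (0, 'a'), add 'a' as idx 1
Step 2: w='' (idx 0), next='c' -> output (0, 'c'), add 'c' as idx 2
Step 3: w='a' (idx 1), next='c' -> output (1, 'c'), add 'ac' as idx 3
Step 4: w='c' (idx 2), next='c' -> output (2, 'c'), add 'cc' as idx 4
Step 5: w='a' (idx 1), next='a' -> output (1, 'a'), add 'aa' as idx 5
Step 6: w='ac' (idx 3), end of input -> output (3, '')


Encoded: [(0, 'a'), (0, 'c'), (1, 'c'), (2, 'c'), (1, 'a'), (3, '')]


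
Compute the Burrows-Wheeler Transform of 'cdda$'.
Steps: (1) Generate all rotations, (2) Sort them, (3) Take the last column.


Rotations (sorted):
  0: $cdda -> last char: a
  1: a$cdd -> last char: d
  2: cdda$ -> last char: $
  3: da$cd -> last char: d
  4: dda$c -> last char: c


BWT = ad$dc


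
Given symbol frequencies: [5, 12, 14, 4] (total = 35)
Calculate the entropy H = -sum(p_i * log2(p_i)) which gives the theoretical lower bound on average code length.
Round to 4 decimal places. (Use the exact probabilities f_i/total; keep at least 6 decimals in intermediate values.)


Per-symbol terms -p_i * log2(p_i) with p_i = f_i/35:
  p = 5/35 = 0.142857: log2(p) = -2.807355, -p*log2(p) = 0.401051
  p = 12/35 = 0.342857: log2(p) = -1.544321, -p*log2(p) = 0.529481
  p = 14/35 = 0.400000: log2(p) = -1.321928, -p*log2(p) = 0.528771
  p = 4/35 = 0.114286: log2(p) = -3.129283, -p*log2(p) = 0.357632
H = 0.401051 + 0.529481 + 0.528771 + 0.357632 = 1.816935

H = 1.8169 bits/symbol


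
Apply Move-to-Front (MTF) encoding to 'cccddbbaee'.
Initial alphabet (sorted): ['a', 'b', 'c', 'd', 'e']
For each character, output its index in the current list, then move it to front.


MTF encoding:
'c': index 2 in ['a', 'b', 'c', 'd', 'e'] -> ['c', 'a', 'b', 'd', 'e']
'c': index 0 in ['c', 'a', 'b', 'd', 'e'] -> ['c', 'a', 'b', 'd', 'e']
'c': index 0 in ['c', 'a', 'b', 'd', 'e'] -> ['c', 'a', 'b', 'd', 'e']
'd': index 3 in ['c', 'a', 'b', 'd', 'e'] -> ['d', 'c', 'a', 'b', 'e']
'd': index 0 in ['d', 'c', 'a', 'b', 'e'] -> ['d', 'c', 'a', 'b', 'e']
'b': index 3 in ['d', 'c', 'a', 'b', 'e'] -> ['b', 'd', 'c', 'a', 'e']
'b': index 0 in ['b', 'd', 'c', 'a', 'e'] -> ['b', 'd', 'c', 'a', 'e']
'a': index 3 in ['b', 'd', 'c', 'a', 'e'] -> ['a', 'b', 'd', 'c', 'e']
'e': index 4 in ['a', 'b', 'd', 'c', 'e'] -> ['e', 'a', 'b', 'd', 'c']
'e': index 0 in ['e', 'a', 'b', 'd', 'c'] -> ['e', 'a', 'b', 'd', 'c']


Output: [2, 0, 0, 3, 0, 3, 0, 3, 4, 0]


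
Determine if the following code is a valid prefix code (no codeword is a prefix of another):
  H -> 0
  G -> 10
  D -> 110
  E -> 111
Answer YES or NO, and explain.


Checking each pair (does one codeword prefix another?):
  H='0' vs G='10': no prefix
  H='0' vs D='110': no prefix
  H='0' vs E='111': no prefix
  G='10' vs H='0': no prefix
  G='10' vs D='110': no prefix
  G='10' vs E='111': no prefix
  D='110' vs H='0': no prefix
  D='110' vs G='10': no prefix
  D='110' vs E='111': no prefix
  E='111' vs H='0': no prefix
  E='111' vs G='10': no prefix
  E='111' vs D='110': no prefix
No violation found over all pairs.

YES -- this is a valid prefix code. No codeword is a prefix of any other codeword.


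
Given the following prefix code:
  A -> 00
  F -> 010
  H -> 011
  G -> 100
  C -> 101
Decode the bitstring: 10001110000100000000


Decoding step by step:
Bits 100 -> G
Bits 011 -> H
Bits 100 -> G
Bits 00 -> A
Bits 100 -> G
Bits 00 -> A
Bits 00 -> A
Bits 00 -> A


Decoded message: GHGAGAAA


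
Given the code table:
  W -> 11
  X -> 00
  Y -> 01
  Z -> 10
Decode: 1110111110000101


Decoding:
11 -> W
10 -> Z
11 -> W
11 -> W
10 -> Z
00 -> X
01 -> Y
01 -> Y


Result: WZWWZXYY


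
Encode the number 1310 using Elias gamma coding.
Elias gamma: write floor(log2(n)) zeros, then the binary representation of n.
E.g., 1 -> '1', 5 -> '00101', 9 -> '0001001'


num_bits = floor(log2(1310)) + 1 = 11
leading_zeros = num_bits - 1 = 10
binary(1310) = 10100011110

Elias gamma(1310) = '0000000000' + '10100011110' = 000000000010100011110 (21 bits)


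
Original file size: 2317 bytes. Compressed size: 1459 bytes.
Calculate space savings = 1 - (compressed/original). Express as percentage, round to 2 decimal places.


ratio = compressed/original = 1459/2317 = 0.629694
savings = 1 - ratio = 1 - 0.629694 = 0.370306
as a percentage: 0.370306 * 100 = 37.03%

Space savings = 1 - 1459/2317 = 37.03%


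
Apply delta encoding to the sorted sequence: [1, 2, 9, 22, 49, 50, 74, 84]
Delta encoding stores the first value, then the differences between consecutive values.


First value: 1
Deltas:
  2 - 1 = 1
  9 - 2 = 7
  22 - 9 = 13
  49 - 22 = 27
  50 - 49 = 1
  74 - 50 = 24
  84 - 74 = 10


Delta encoded: [1, 1, 7, 13, 27, 1, 24, 10]


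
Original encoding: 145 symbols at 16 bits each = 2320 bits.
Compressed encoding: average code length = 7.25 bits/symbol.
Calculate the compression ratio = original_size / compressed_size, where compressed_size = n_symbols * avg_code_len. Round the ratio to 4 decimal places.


original_size = n_symbols * orig_bits = 145 * 16 = 2320 bits
compressed_size = n_symbols * avg_code_len = 145 * 7.25 = 1051.25 bits
ratio = original_size / compressed_size = 2320 / 1051.25 = 2.2069

Compression ratio = 2.2069


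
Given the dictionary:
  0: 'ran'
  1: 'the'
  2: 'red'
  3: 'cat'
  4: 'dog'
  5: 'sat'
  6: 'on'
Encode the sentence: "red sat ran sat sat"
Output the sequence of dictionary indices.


Look up each word in the dictionary:
  'red' -> 2
  'sat' -> 5
  'ran' -> 0
  'sat' -> 5
  'sat' -> 5

Encoded: [2, 5, 0, 5, 5]


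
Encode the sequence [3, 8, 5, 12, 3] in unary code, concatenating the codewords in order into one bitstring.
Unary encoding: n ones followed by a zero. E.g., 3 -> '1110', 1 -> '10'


Encode each number as n ones followed by a terminating 0:
  3 -> 1110 (4 bits)
  8 -> 111111110 (9 bits)
  5 -> 111110 (6 bits)
  12 -> 1111111111110 (13 bits)
  3 -> 1110 (4 bits)
Total length = 4 + 9 + 6 + 13 + 4 = 36 bits.

Unary([3, 8, 5, 12, 3]) = 111011111111011111011111111111101110 (36 bits)


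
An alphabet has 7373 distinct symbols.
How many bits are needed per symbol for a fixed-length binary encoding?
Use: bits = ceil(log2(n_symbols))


log2(7373) = 12.848
Bracket: 2^12 = 4096 < 7373 <= 2^13 = 8192
So ceil(log2(7373)) = 13

bits = ceil(log2(7373)) = ceil(12.848) = 13 bits


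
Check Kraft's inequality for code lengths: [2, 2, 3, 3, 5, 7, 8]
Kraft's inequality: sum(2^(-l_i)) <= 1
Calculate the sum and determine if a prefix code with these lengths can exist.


Sum = 2^(-2) + 2^(-2) + 2^(-3) + 2^(-3) + 2^(-5) + 2^(-7) + 2^(-8)
    = 0.25 + 0.25 + 0.125 + 0.125 + 0.03125 + 0.0078125 + 0.00390625
    = 203/256 = 0.79296875
Since 0.79296875 <= 1, Kraft's inequality IS satisfied.
A prefix code with these lengths CAN exist.

Kraft sum = 0.79296875. Satisfied.


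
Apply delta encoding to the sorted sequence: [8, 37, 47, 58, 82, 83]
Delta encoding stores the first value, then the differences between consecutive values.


First value: 8
Deltas:
  37 - 8 = 29
  47 - 37 = 10
  58 - 47 = 11
  82 - 58 = 24
  83 - 82 = 1


Delta encoded: [8, 29, 10, 11, 24, 1]


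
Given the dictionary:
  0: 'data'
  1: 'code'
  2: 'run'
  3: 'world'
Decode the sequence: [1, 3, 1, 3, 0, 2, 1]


Look up each index in the dictionary:
  1 -> 'code'
  3 -> 'world'
  1 -> 'code'
  3 -> 'world'
  0 -> 'data'
  2 -> 'run'
  1 -> 'code'

Decoded: "code world code world data run code"


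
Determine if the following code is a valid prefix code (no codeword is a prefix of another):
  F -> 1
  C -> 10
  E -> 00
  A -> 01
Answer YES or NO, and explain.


Checking each pair (does one codeword prefix another?):
  F='1' vs C='10': prefix -- VIOLATION

NO -- this is NOT a valid prefix code. F (1) is a prefix of C (10).


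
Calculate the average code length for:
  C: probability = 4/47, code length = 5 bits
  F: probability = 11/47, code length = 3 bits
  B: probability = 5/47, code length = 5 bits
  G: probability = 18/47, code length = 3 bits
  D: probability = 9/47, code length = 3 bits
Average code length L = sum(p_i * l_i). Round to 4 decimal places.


Weighted contributions p_i * l_i:
  C: (4/47) * 5 = 20/47
  F: (11/47) * 3 = 33/47
  B: (5/47) * 5 = 25/47
  G: (18/47) * 3 = 54/47
  D: (9/47) * 3 = 27/47
Sum = (20 + 33 + 25 + 54 + 27)/47 = 159/47

L = 159/47 = 3.3830 bits/symbol


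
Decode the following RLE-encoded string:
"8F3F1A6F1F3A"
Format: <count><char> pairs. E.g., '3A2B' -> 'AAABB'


Expanding each <count><char> pair:
  8F -> 'FFFFFFFF'
  3F -> 'FFF'
  1A -> 'A'
  6F -> 'FFFFFF'
  1F -> 'F'
  3A -> 'AAA'

Decoded = FFFFFFFFFFFAFFFFFFFAAA


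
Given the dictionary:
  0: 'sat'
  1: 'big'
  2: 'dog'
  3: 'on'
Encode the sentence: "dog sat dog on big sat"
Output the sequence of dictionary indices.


Look up each word in the dictionary:
  'dog' -> 2
  'sat' -> 0
  'dog' -> 2
  'on' -> 3
  'big' -> 1
  'sat' -> 0

Encoded: [2, 0, 2, 3, 1, 0]


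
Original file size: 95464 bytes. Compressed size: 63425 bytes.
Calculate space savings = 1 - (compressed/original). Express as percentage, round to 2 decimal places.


ratio = compressed/original = 63425/95464 = 0.664387
savings = 1 - ratio = 1 - 0.664387 = 0.335613
as a percentage: 0.335613 * 100 = 33.56%

Space savings = 1 - 63425/95464 = 33.56%


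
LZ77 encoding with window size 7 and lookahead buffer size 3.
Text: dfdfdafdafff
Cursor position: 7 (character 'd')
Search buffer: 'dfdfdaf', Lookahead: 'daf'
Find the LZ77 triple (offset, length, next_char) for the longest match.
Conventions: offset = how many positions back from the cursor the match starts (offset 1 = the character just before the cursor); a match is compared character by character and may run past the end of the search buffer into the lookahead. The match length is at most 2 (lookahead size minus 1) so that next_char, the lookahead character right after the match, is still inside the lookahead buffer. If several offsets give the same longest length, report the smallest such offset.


Try each offset into the search buffer:
  offset=1 (pos 6, char 'f'): match length 0
  offset=2 (pos 5, char 'a'): match length 0
  offset=3 (pos 4, char 'd'): match length 2
  offset=4 (pos 3, char 'f'): match length 0
  offset=5 (pos 2, char 'd'): match length 1
  offset=6 (pos 1, char 'f'): match length 0
  offset=7 (pos 0, char 'd'): match length 1
Longest match has length 2 at offset 3.
next_char = character at position 7 + 2 = 9 -> 'f'

Best match: offset=3, length=2 (matching 'da' starting at position 4)
LZ77 triple: (3, 2, 'f')


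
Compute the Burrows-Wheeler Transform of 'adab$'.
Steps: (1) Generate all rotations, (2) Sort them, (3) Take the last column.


Rotations (sorted):
  0: $adab -> last char: b
  1: ab$ad -> last char: d
  2: adab$ -> last char: $
  3: b$ada -> last char: a
  4: dab$a -> last char: a


BWT = bd$aa


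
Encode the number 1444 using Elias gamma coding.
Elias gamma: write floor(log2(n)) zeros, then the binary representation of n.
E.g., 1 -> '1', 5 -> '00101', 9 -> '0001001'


num_bits = floor(log2(1444)) + 1 = 11
leading_zeros = num_bits - 1 = 10
binary(1444) = 10110100100

Elias gamma(1444) = '0000000000' + '10110100100' = 000000000010110100100 (21 bits)


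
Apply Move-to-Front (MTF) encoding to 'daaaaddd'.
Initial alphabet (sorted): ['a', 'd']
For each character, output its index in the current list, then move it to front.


MTF encoding:
'd': index 1 in ['a', 'd'] -> ['d', 'a']
'a': index 1 in ['d', 'a'] -> ['a', 'd']
'a': index 0 in ['a', 'd'] -> ['a', 'd']
'a': index 0 in ['a', 'd'] -> ['a', 'd']
'a': index 0 in ['a', 'd'] -> ['a', 'd']
'd': index 1 in ['a', 'd'] -> ['d', 'a']
'd': index 0 in ['d', 'a'] -> ['d', 'a']
'd': index 0 in ['d', 'a'] -> ['d', 'a']


Output: [1, 1, 0, 0, 0, 1, 0, 0]


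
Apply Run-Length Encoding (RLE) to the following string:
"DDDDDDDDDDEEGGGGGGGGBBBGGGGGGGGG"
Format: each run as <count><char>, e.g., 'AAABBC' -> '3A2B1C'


Scanning runs left to right:
  i=0: run of 'D' x 10 -> '10D'
  i=10: run of 'E' x 2 -> '2E'
  i=12: run of 'G' x 8 -> '8G'
  i=20: run of 'B' x 3 -> '3B'
  i=23: run of 'G' x 9 -> '9G'

RLE = 10D2E8G3B9G


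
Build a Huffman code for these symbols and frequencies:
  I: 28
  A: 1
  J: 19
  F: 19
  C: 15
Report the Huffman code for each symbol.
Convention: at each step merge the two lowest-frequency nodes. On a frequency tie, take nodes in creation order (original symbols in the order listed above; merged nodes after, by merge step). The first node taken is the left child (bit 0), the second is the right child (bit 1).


Huffman tree construction:
Step 1: Merge A(1) + C(15) = 16
Step 2: Merge (A+C)(16) + J(19) = 35
Step 3: Merge F(19) + I(28) = 47
Step 4: Merge ((A+C)+J)(35) + (F+I)(47) = 82
Read each symbol's code off the tree from the root (left child = 0, right child = 1).

Codes:
  I: 11 (length 2)
  A: 000 (length 3)
  J: 01 (length 2)
  F: 10 (length 2)
  C: 001 (length 3)
Average code length: 180/82 = 2.1951 bits/symbol


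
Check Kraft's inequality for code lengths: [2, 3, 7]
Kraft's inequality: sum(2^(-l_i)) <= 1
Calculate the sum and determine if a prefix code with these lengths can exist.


Sum = 2^(-2) + 2^(-3) + 2^(-7)
    = 0.25 + 0.125 + 0.0078125
    = 49/128 = 0.3828125
Since 0.3828125 <= 1, Kraft's inequality IS satisfied.
A prefix code with these lengths CAN exist.

Kraft sum = 0.3828125. Satisfied.


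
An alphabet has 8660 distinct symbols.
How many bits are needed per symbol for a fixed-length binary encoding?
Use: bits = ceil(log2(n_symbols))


log2(8660) = 13.0802
Bracket: 2^13 = 8192 < 8660 <= 2^14 = 16384
So ceil(log2(8660)) = 14

bits = ceil(log2(8660)) = ceil(13.0802) = 14 bits


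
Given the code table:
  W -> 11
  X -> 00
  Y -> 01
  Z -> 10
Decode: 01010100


Decoding:
01 -> Y
01 -> Y
01 -> Y
00 -> X


Result: YYYX


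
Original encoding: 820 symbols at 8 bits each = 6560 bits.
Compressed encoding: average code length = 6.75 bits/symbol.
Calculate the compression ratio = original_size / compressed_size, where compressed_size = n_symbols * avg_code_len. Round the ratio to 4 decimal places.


original_size = n_symbols * orig_bits = 820 * 8 = 6560 bits
compressed_size = n_symbols * avg_code_len = 820 * 6.75 = 5535.0 bits
ratio = original_size / compressed_size = 6560 / 5535.0 = 1.1852

Compression ratio = 1.1852


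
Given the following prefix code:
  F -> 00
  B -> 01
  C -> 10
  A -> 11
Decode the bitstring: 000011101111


Decoding step by step:
Bits 00 -> F
Bits 00 -> F
Bits 11 -> A
Bits 10 -> C
Bits 11 -> A
Bits 11 -> A


Decoded message: FFACAA


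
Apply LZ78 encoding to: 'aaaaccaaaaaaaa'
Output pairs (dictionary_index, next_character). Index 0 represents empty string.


LZ78 encoding steps:
Dictionary: {0: ''}
Step 1: w='' (idx 0), next='a' -> output (0, 'a'), add 'a' as idx 1
Step 2: w='a' (idx 1), next='a' -> output (1, 'a'), add 'aa' as idx 2
Step 3: w='a' (idx 1), next='c' -> output (1, 'c'), add 'ac' as idx 3
Step 4: w='' (idx 0), next='c' -> output (0, 'c'), add 'c' as idx 4
Step 5: w='aa' (idx 2), next='a' -> output (2, 'a'), add 'aaa' as idx 5
Step 6: w='aaa' (idx 5), next='a' -> output (5, 'a'), add 'aaaa' as idx 6
Step 7: w='a' (idx 1), end of input -> output (1, '')


Encoded: [(0, 'a'), (1, 'a'), (1, 'c'), (0, 'c'), (2, 'a'), (5, 'a'), (1, '')]


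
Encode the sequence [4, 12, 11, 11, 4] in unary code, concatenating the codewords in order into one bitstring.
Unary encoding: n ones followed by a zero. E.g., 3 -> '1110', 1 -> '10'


Encode each number as n ones followed by a terminating 0:
  4 -> 11110 (5 bits)
  12 -> 1111111111110 (13 bits)
  11 -> 111111111110 (12 bits)
  11 -> 111111111110 (12 bits)
  4 -> 11110 (5 bits)
Total length = 5 + 13 + 12 + 12 + 5 = 47 bits.

Unary([4, 12, 11, 11, 4]) = 11110111111111111011111111111011111111111011110 (47 bits)


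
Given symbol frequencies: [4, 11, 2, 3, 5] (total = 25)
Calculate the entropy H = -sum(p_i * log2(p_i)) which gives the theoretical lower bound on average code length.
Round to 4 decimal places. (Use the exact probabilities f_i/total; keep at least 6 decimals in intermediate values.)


Per-symbol terms -p_i * log2(p_i) with p_i = f_i/25:
  p = 4/25 = 0.160000: log2(p) = -2.643856, -p*log2(p) = 0.423017
  p = 11/25 = 0.440000: log2(p) = -1.184425, -p*log2(p) = 0.521147
  p = 2/25 = 0.080000: log2(p) = -3.643856, -p*log2(p) = 0.291508
  p = 3/25 = 0.120000: log2(p) = -3.058894, -p*log2(p) = 0.367067
  p = 5/25 = 0.200000: log2(p) = -2.321928, -p*log2(p) = 0.464386
H = 0.423017 + 0.521147 + 0.291508 + 0.367067 + 0.464386 = 2.067125

H = 2.0671 bits/symbol
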